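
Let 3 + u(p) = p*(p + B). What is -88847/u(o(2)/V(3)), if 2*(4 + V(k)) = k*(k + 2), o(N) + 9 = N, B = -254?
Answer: -88847/509 ≈ -174.55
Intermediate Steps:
o(N) = -9 + N
V(k) = -4 + k*(2 + k)/2 (V(k) = -4 + (k*(k + 2))/2 = -4 + (k*(2 + k))/2 = -4 + k*(2 + k)/2)
u(p) = -3 + p*(-254 + p) (u(p) = -3 + p*(p - 254) = -3 + p*(-254 + p))
-88847/u(o(2)/V(3)) = -88847/(-3 + ((-9 + 2)/(-4 + 3 + (½)*3²))² - 254*(-9 + 2)/(-4 + 3 + (½)*3²)) = -88847/(-3 + (-7/(-4 + 3 + (½)*9))² - (-1778)/(-4 + 3 + (½)*9)) = -88847/(-3 + (-7/(-4 + 3 + 9/2))² - (-1778)/(-4 + 3 + 9/2)) = -88847/(-3 + (-7/7/2)² - (-1778)/7/2) = -88847/(-3 + (-7*2/7)² - (-1778)*2/7) = -88847/(-3 + (-2)² - 254*(-2)) = -88847/(-3 + 4 + 508) = -88847/509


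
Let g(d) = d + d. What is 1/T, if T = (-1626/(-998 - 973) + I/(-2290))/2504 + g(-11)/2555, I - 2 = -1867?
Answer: -26371401840/209807341 ≈ -125.69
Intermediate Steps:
I = -1865 (I = 2 - 1867 = -1865)
g(d) = 2*d
T = -209807341/26371401840 (T = (-1626/(-998 - 973) - 1865/(-2290))/2504 + (2*(-11))/2555 = (-1626/(-1971) - 1865*(-1/2290))*(1/2504) - 22*1/2555 = (-1626*(-1/1971) + 373/458)*(1/2504) - 22/2555 = (542/657 + 373/458)*(1/2504) - 22/2555 = (493297/300906)*(1/2504) - 22/2555 = 493297/753468624 - 22/2555 = -209807341/26371401840 ≈ -0.0079559)
1/T = 1/(-209807341/26371401840) = -26371401840/209807341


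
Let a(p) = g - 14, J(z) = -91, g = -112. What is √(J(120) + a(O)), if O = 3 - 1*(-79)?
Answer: I*√217 ≈ 14.731*I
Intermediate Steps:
O = 82 (O = 3 + 79 = 82)
a(p) = -126 (a(p) = -112 - 14 = -126)
√(J(120) + a(O)) = √(-91 - 126) = √(-217) = I*√217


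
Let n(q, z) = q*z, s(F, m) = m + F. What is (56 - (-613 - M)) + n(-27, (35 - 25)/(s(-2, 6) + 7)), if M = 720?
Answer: 15009/11 ≈ 1364.5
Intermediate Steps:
s(F, m) = F + m
(56 - (-613 - M)) + n(-27, (35 - 25)/(s(-2, 6) + 7)) = (56 - (-613 - 1*720)) - 27*(35 - 25)/((-2 + 6) + 7) = (56 - (-613 - 720)) - 270/(4 + 7) = (56 - 1*(-1333)) - 270/11 = (56 + 1333) - 270/11 = 1389 - 27*10/11 = 1389 - 270/11 = 15009/11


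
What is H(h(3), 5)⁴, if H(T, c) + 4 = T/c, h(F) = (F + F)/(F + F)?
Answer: 130321/625 ≈ 208.51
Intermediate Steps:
h(F) = 1 (h(F) = (2*F)/((2*F)) = (2*F)*(1/(2*F)) = 1)
H(T, c) = -4 + T/c
H(h(3), 5)⁴ = (-4 + 1/5)⁴ = (-4 + 1*(⅕))⁴ = (-4 + ⅕)⁴ = (-19/5)⁴ = 130321/625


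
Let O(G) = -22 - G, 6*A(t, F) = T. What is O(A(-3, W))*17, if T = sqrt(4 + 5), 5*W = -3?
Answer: -765/2 ≈ -382.50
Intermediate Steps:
W = -3/5 (W = (1/5)*(-3) = -3/5 ≈ -0.60000)
T = 3 (T = sqrt(9) = 3)
A(t, F) = 1/2 (A(t, F) = (1/6)*3 = 1/2)
O(A(-3, W))*17 = (-22 - 1*1/2)*17 = (-22 - 1/2)*17 = -45/2*17 = -765/2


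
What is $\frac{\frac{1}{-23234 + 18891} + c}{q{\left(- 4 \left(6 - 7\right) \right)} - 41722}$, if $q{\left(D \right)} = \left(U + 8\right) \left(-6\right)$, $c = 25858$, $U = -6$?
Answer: $- \frac{112301293}{181250762} \approx -0.61959$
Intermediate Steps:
$q{\left(D \right)} = -12$ ($q{\left(D \right)} = \left(-6 + 8\right) \left(-6\right) = 2 \left(-6\right) = -12$)
$\frac{\frac{1}{-23234 + 18891} + c}{q{\left(- 4 \left(6 - 7\right) \right)} - 41722} = \frac{\frac{1}{-23234 + 18891} + 25858}{-12 - 41722} = \frac{\frac{1}{-4343} + 25858}{-41734} = \left(- \frac{1}{4343} + 25858\right) \left(- \frac{1}{41734}\right) = \frac{112301293}{4343} \left(- \frac{1}{41734}\right) = - \frac{112301293}{181250762}$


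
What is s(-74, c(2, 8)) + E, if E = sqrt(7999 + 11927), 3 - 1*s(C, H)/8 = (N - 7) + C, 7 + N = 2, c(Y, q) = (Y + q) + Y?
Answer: 712 + 9*sqrt(246) ≈ 853.16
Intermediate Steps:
c(Y, q) = q + 2*Y
N = -5 (N = -7 + 2 = -5)
s(C, H) = 120 - 8*C (s(C, H) = 24 - 8*((-5 - 7) + C) = 24 - 8*(-12 + C) = 24 + (96 - 8*C) = 120 - 8*C)
E = 9*sqrt(246) (E = sqrt(19926) = 9*sqrt(246) ≈ 141.16)
s(-74, c(2, 8)) + E = (120 - 8*(-74)) + 9*sqrt(246) = (120 + 592) + 9*sqrt(246) = 712 + 9*sqrt(246)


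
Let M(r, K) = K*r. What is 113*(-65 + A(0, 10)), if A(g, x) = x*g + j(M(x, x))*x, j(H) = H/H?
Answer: -6215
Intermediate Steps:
j(H) = 1
A(g, x) = x + g*x (A(g, x) = x*g + 1*x = g*x + x = x + g*x)
113*(-65 + A(0, 10)) = 113*(-65 + 10*(1 + 0)) = 113*(-65 + 10*1) = 113*(-65 + 10) = 113*(-55) = -6215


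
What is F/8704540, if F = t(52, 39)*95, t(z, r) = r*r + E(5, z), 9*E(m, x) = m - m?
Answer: 2223/133916 ≈ 0.016600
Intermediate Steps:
E(m, x) = 0 (E(m, x) = (m - m)/9 = (1/9)*0 = 0)
t(z, r) = r**2 (t(z, r) = r*r + 0 = r**2 + 0 = r**2)
F = 144495 (F = 39**2*95 = 1521*95 = 144495)
F/8704540 = 144495/8704540 = 144495*(1/8704540) = 2223/133916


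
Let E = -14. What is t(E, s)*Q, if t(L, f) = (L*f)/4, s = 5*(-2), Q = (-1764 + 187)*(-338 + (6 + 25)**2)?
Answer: -34386485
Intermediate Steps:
Q = -982471 (Q = -1577*(-338 + 31**2) = -1577*(-338 + 961) = -1577*623 = -982471)
s = -10
t(L, f) = L*f/4 (t(L, f) = (L*f)*(1/4) = L*f/4)
t(E, s)*Q = ((1/4)*(-14)*(-10))*(-982471) = 35*(-982471) = -34386485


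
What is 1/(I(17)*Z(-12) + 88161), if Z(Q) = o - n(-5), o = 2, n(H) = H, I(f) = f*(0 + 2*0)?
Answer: 1/88161 ≈ 1.1343e-5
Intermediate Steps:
I(f) = 0 (I(f) = f*(0 + 0) = f*0 = 0)
Z(Q) = 7 (Z(Q) = 2 - 1*(-5) = 2 + 5 = 7)
1/(I(17)*Z(-12) + 88161) = 1/(0*7 + 88161) = 1/(0 + 88161) = 1/88161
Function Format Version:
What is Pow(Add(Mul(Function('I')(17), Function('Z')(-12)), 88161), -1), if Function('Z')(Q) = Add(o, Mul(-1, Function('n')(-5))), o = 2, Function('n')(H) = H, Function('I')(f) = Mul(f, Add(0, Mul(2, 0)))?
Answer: Rational(1, 88161) ≈ 1.1343e-5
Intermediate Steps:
Function('I')(f) = 0 (Function('I')(f) = Mul(f, Add(0, 0)) = Mul(f, 0) = 0)
Function('Z')(Q) = 7 (Function('Z')(Q) = Add(2, Mul(-1, -5)) = Add(2, 5) = 7)
Pow(Add(Mul(Function('I')(17), Function('Z')(-12)), 88161), -1) = Pow(Add(Mul(0, 7), 88161), -1) = Pow(Add(0, 88161), -1) = Pow(88161, -1) = Rational(1, 88161)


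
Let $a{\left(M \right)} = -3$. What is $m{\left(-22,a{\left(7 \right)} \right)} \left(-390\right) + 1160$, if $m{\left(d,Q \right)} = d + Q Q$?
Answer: $6230$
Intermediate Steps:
$m{\left(d,Q \right)} = d + Q^{2}$
$m{\left(-22,a{\left(7 \right)} \right)} \left(-390\right) + 1160 = \left(-22 + \left(-3\right)^{2}\right) \left(-390\right) + 1160 = \left(-22 + 9\right) \left(-390\right) + 1160 = \left(-13\right) \left(-390\right) + 1160 = 5070 + 1160 = 6230$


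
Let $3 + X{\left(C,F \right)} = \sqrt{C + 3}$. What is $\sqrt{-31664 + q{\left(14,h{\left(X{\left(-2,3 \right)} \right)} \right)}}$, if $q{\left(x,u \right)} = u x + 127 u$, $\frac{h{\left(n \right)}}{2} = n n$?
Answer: $2 i \sqrt{7634} \approx 174.75 i$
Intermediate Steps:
$X{\left(C,F \right)} = -3 + \sqrt{3 + C}$ ($X{\left(C,F \right)} = -3 + \sqrt{C + 3} = -3 + \sqrt{3 + C}$)
$h{\left(n \right)} = 2 n^{2}$ ($h{\left(n \right)} = 2 n n = 2 n^{2}$)
$q{\left(x,u \right)} = 127 u + u x$
$\sqrt{-31664 + q{\left(14,h{\left(X{\left(-2,3 \right)} \right)} \right)}} = \sqrt{-31664 + 2 \left(-3 + \sqrt{3 - 2}\right)^{2} \left(127 + 14\right)} = \sqrt{-31664 + 2 \left(-3 + \sqrt{1}\right)^{2} \cdot 141} = \sqrt{-31664 + 2 \left(-3 + 1\right)^{2} \cdot 141} = \sqrt{-31664 + 2 \left(-2\right)^{2} \cdot 141} = \sqrt{-31664 + 2 \cdot 4 \cdot 141} = \sqrt{-31664 + 8 \cdot 141} = \sqrt{-31664 + 1128} = \sqrt{-30536} = 2 i \sqrt{7634}$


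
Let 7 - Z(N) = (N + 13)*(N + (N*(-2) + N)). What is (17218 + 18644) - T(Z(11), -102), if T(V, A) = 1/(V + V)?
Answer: 502067/14 ≈ 35862.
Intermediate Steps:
Z(N) = 7 (Z(N) = 7 - (N + 13)*(N + (N*(-2) + N)) = 7 - (13 + N)*(N + (-2*N + N)) = 7 - (13 + N)*(N - N) = 7 - (13 + N)*0 = 7 - 1*0 = 7 + 0 = 7)
T(V, A) = 1/(2*V)
(17218 + 18644) - T(Z(11), -102) = (17218 + 18644) - 1/(2*7) = 35862 - 1/(2*7) = 35862 - 1*1/14 = 35862 - 1/14 = 502067/14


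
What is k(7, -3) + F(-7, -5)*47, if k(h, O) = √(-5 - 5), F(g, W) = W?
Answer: -235 + I*√10 ≈ -235.0 + 3.1623*I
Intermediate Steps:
k(h, O) = I*√10 (k(h, O) = √(-10) = I*√10)
k(7, -3) + F(-7, -5)*47 = I*√10 - 5*47 = I*√10 - 235 = -235 + I*√10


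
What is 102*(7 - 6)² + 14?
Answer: 116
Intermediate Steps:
102*(7 - 6)² + 14 = 102*1² + 14 = 102*1 + 14 = 102 + 14 = 116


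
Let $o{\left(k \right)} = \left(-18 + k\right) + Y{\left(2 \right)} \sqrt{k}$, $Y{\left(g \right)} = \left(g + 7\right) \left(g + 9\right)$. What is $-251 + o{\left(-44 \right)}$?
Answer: $-313 + 198 i \sqrt{11} \approx -313.0 + 656.69 i$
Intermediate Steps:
$Y{\left(g \right)} = \left(7 + g\right) \left(9 + g\right)$
$o{\left(k \right)} = -18 + k + 99 \sqrt{k}$ ($o{\left(k \right)} = \left(-18 + k\right) + \left(63 + 2^{2} + 16 \cdot 2\right) \sqrt{k} = \left(-18 + k\right) + \left(63 + 4 + 32\right) \sqrt{k} = \left(-18 + k\right) + 99 \sqrt{k} = -18 + k + 99 \sqrt{k}$)
$-251 + o{\left(-44 \right)} = -251 - \left(62 - 198 i \sqrt{11}\right) = -313 + 198 i \sqrt{11}$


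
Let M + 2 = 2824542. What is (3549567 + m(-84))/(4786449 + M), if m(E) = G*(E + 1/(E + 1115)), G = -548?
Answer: 3707062021/7846929659 ≈ 0.47242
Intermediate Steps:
M = 2824540 (M = -2 + 2824542 = 2824540)
m(E) = -548*E - 548/(1115 + E) (m(E) = -548*(E + 1/(E + 1115)) = -548*(E + 1/(1115 + E)) = -548*E - 548/(1115 + E))
(3549567 + m(-84))/(4786449 + M) = (3549567 + 548*(-1 - 1*(-84)² - 1115*(-84))/(1115 - 84))/(4786449 + 2824540) = (3549567 + 548*(-1 - 1*7056 + 93660)/1031)/7610989 = (3549567 + 548*(1/1031)*(-1 - 7056 + 93660))*(1/7610989) = (3549567 + 548*(1/1031)*86603)*(1/7610989) = (3549567 + 47458444/1031)*(1/7610989) = (3707062021/1031)*(1/7610989) = 3707062021/7846929659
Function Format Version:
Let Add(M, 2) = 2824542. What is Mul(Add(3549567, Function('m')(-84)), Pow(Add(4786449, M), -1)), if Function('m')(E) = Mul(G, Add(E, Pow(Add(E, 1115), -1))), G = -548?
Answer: Rational(3707062021, 7846929659) ≈ 0.47242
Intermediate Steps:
M = 2824540 (M = Add(-2, 2824542) = 2824540)
Function('m')(E) = Add(Mul(-548, E), Mul(-548, Pow(Add(1115, E), -1))) (Function('m')(E) = Mul(-548, Add(E, Pow(Add(E, 1115), -1))) = Mul(-548, Add(E, Pow(Add(1115, E), -1))) = Add(Mul(-548, E), Mul(-548, Pow(Add(1115, E), -1))))
Mul(Add(3549567, Function('m')(-84)), Pow(Add(4786449, M), -1)) = Mul(Add(3549567, Mul(548, Pow(Add(1115, -84), -1), Add(-1, Mul(-1, Pow(-84, 2)), Mul(-1115, -84)))), Pow(Add(4786449, 2824540), -1)) = Mul(Add(3549567, Mul(548, Pow(1031, -1), Add(-1, Mul(-1, 7056), 93660))), Pow(7610989, -1)) = Mul(Add(3549567, Mul(548, Rational(1, 1031), Add(-1, -7056, 93660))), Rational(1, 7610989)) = Mul(Add(3549567, Mul(548, Rational(1, 1031), 86603)), Rational(1, 7610989)) = Mul(Add(3549567, Rational(47458444, 1031)), Rational(1, 7610989)) = Mul(Rational(3707062021, 1031), Rational(1, 7610989)) = Rational(3707062021, 7846929659)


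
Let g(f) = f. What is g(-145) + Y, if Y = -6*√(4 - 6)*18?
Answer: -145 - 108*I*√2 ≈ -145.0 - 152.74*I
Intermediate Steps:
Y = -108*I*√2 (Y = -6*I*√2*18 = -108*I*√2 ≈ -152.74*I)
g(-145) + Y = -145 - 108*I*√2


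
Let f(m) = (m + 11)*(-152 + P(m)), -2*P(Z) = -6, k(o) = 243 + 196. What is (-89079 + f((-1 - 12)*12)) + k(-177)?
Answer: -67035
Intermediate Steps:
k(o) = 439
P(Z) = 3 (P(Z) = -½*(-6) = 3)
f(m) = -1639 - 149*m (f(m) = (m + 11)*(-152 + 3) = (11 + m)*(-149) = -1639 - 149*m)
(-89079 + f((-1 - 12)*12)) + k(-177) = (-89079 + (-1639 - 149*(-1 - 12)*12)) + 439 = (-89079 + (-1639 - (-1937)*12)) + 439 = (-89079 + (-1639 - 149*(-156))) + 439 = (-89079 + (-1639 + 23244)) + 439 = (-89079 + 21605) + 439 = -67474 + 439 = -67035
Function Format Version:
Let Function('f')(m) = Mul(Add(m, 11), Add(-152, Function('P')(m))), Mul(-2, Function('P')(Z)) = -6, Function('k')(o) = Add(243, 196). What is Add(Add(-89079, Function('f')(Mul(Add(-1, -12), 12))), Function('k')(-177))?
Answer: -67035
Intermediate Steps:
Function('k')(o) = 439
Function('P')(Z) = 3 (Function('P')(Z) = Mul(Rational(-1, 2), -6) = 3)
Function('f')(m) = Add(-1639, Mul(-149, m)) (Function('f')(m) = Mul(Add(m, 11), Add(-152, 3)) = Mul(Add(11, m), -149) = Add(-1639, Mul(-149, m)))
Add(Add(-89079, Function('f')(Mul(Add(-1, -12), 12))), Function('k')(-177)) = Add(Add(-89079, Add(-1639, Mul(-149, Mul(Add(-1, -12), 12)))), 439) = Add(Add(-89079, Add(-1639, Mul(-149, Mul(-13, 12)))), 439) = Add(Add(-89079, Add(-1639, Mul(-149, -156))), 439) = Add(Add(-89079, Add(-1639, 23244)), 439) = Add(Add(-89079, 21605), 439) = Add(-67474, 439) = -67035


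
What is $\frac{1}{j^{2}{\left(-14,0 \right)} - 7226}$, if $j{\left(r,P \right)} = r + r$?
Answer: $- \frac{1}{6442} \approx -0.00015523$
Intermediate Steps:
$j{\left(r,P \right)} = 2 r$
$\frac{1}{j^{2}{\left(-14,0 \right)} - 7226} = \frac{1}{\left(2 \left(-14\right)\right)^{2} - 7226} = \frac{1}{\left(-28\right)^{2} - 7226} = \frac{1}{784 - 7226} = \frac{1}{-6442} = - \frac{1}{6442}$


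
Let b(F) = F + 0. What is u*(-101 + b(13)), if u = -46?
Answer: 4048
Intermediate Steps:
b(F) = F
u*(-101 + b(13)) = -46*(-101 + 13) = -46*(-88) = 4048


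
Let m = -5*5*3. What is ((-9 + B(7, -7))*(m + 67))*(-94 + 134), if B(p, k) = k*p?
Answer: 18560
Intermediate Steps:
m = -75 (m = -25*3 = -75)
((-9 + B(7, -7))*(m + 67))*(-94 + 134) = ((-9 - 7*7)*(-75 + 67))*(-94 + 134) = ((-9 - 49)*(-8))*40 = -58*(-8)*40 = 464*40 = 18560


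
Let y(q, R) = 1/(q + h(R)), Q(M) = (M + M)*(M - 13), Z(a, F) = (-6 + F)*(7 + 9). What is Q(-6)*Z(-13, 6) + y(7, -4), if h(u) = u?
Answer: ⅓ ≈ 0.33333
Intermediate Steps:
Z(a, F) = -96 + 16*F (Z(a, F) = (-6 + F)*16 = -96 + 16*F)
Q(M) = 2*M*(-13 + M) (Q(M) = (2*M)*(-13 + M) = 2*M*(-13 + M))
y(q, R) = 1/(R + q) (y(q, R) = 1/(q + R) = 1/(R + q))
Q(-6)*Z(-13, 6) + y(7, -4) = (2*(-6)*(-13 - 6))*(-96 + 16*6) + 1/(-4 + 7) = (2*(-6)*(-19))*(-96 + 96) + 1/3 = 228*0 + ⅓ = 0 + ⅓ = ⅓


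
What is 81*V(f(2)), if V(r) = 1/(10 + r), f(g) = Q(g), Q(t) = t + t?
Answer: 81/14 ≈ 5.7857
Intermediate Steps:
Q(t) = 2*t
f(g) = 2*g
81*V(f(2)) = 81/(10 + 2*2) = 81/(10 + 4) = 81/14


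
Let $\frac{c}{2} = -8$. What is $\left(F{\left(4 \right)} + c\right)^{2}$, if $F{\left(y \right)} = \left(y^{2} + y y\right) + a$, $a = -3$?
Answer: $169$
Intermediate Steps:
$c = -16$ ($c = 2 \left(-8\right) = -16$)
$F{\left(y \right)} = -3 + 2 y^{2}$ ($F{\left(y \right)} = \left(y^{2} + y y\right) - 3 = \left(y^{2} + y^{2}\right) - 3 = 2 y^{2} - 3 = -3 + 2 y^{2}$)
$\left(F{\left(4 \right)} + c\right)^{2} = \left(\left(-3 + 2 \cdot 4^{2}\right) - 16\right)^{2} = \left(\left(-3 + 2 \cdot 16\right) - 16\right)^{2} = \left(\left(-3 + 32\right) - 16\right)^{2} = \left(29 - 16\right)^{2} = 13^{2} = 169$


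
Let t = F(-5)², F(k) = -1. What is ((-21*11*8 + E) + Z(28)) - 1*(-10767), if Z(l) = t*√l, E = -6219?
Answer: 2700 + 2*√7 ≈ 2705.3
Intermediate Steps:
t = 1 (t = (-1)² = 1)
Z(l) = √l (Z(l) = 1*√l = √l)
((-21*11*8 + E) + Z(28)) - 1*(-10767) = ((-21*11*8 - 6219) + √28) - 1*(-10767) = ((-231*8 - 6219) + 2*√7) + 10767 = ((-1848 - 6219) + 2*√7) + 10767 = (-8067 + 2*√7) + 10767 = 2700 + 2*√7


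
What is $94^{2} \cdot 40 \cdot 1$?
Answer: $353440$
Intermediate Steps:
$94^{2} \cdot 40 \cdot 1 = 8836 \cdot 40 = 353440$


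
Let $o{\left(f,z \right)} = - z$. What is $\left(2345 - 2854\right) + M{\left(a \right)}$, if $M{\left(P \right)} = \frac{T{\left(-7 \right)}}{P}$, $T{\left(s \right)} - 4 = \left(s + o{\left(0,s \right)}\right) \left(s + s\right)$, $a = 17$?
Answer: $- \frac{8649}{17} \approx -508.76$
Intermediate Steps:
$T{\left(s \right)} = 4$ ($T{\left(s \right)} = 4 + \left(s - s\right) \left(s + s\right) = 4 + 0 \cdot 2 s = 4 + 0 = 4$)
$M{\left(P \right)} = \frac{4}{P}$
$\left(2345 - 2854\right) + M{\left(a \right)} = \left(2345 - 2854\right) + \frac{4}{17} = -509 + 4 \cdot \frac{1}{17} = -509 + \frac{4}{17} = - \frac{8649}{17}$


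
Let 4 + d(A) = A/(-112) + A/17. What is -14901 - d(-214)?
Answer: -14171779/952 ≈ -14886.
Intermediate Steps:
d(A) = -4 + 95*A/1904 (d(A) = -4 + (A/(-112) + A/17) = -4 + (A*(-1/112) + A*(1/17)) = -4 + (-A/112 + A/17) = -4 + 95*A/1904)
-14901 - d(-214) = -14901 - (-4 + (95/1904)*(-214)) = -14901 - (-4 - 10165/952) = -14901 - 1*(-13973/952) = -14901 + 13973/952 = -14171779/952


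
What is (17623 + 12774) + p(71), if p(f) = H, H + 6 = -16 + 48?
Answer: 30423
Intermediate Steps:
H = 26 (H = -6 + (-16 + 48) = -6 + 32 = 26)
p(f) = 26
(17623 + 12774) + p(71) = (17623 + 12774) + 26 = 30397 + 26 = 30423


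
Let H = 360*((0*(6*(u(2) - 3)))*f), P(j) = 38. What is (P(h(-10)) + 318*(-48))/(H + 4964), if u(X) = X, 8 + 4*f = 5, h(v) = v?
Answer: -7613/2482 ≈ -3.0673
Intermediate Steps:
f = -¾ (f = -2 + (¼)*5 = -2 + 5/4 = -¾ ≈ -0.75000)
H = 0 (H = 360*((0*(6*(2 - 3)))*(-¾)) = 360*((0*(6*(-1)))*(-¾)) = 360*((0*(-6))*(-¾)) = 360*(0*(-¾)) = 360*0 = 0)
(P(h(-10)) + 318*(-48))/(H + 4964) = (38 + 318*(-48))/(0 + 4964) = (38 - 15264)/4964 = -15226*1/4964 = -7613/2482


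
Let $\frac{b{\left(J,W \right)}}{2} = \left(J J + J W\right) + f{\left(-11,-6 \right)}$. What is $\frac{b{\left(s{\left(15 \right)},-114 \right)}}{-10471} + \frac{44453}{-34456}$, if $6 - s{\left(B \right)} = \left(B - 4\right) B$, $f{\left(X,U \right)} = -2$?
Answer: $- \frac{3456592723}{360788776} \approx -9.5807$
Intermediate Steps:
$s{\left(B \right)} = 6 - B \left(-4 + B\right)$ ($s{\left(B \right)} = 6 - \left(B - 4\right) B = 6 - \left(-4 + B\right) B = 6 - B \left(-4 + B\right)$)
$b{\left(J,W \right)} = -4 + 2 J^{2} + 2 J W$ ($b{\left(J,W \right)} = 2 \left(\left(J J + J W\right) - 2\right) = 2 \left(\left(J^{2} + J W\right) - 2\right) = 2 \left(-2 + J^{2} + J W\right) = -4 + 2 J^{2} + 2 J W$)
$\frac{b{\left(s{\left(15 \right)},-114 \right)}}{-10471} + \frac{44453}{-34456} = \frac{-4 + 2 \left(6 - 15^{2} + 4 \cdot 15\right)^{2} + 2 \left(6 - 15^{2} + 4 \cdot 15\right) \left(-114\right)}{-10471} + \frac{44453}{-34456} = \left(-4 + 2 \left(6 - 225 + 60\right)^{2} + 2 \left(6 - 225 + 60\right) \left(-114\right)\right) \left(- \frac{1}{10471}\right) + 44453 \left(- \frac{1}{34456}\right) = \left(-4 + 2 \left(6 - 225 + 60\right)^{2} + 2 \left(6 - 225 + 60\right) \left(-114\right)\right) \left(- \frac{1}{10471}\right) - \frac{44453}{34456} = \left(-4 + 2 \left(-159\right)^{2} + 2 \left(-159\right) \left(-114\right)\right) \left(- \frac{1}{10471}\right) - \frac{44453}{34456} = \left(-4 + 2 \cdot 25281 + 36252\right) \left(- \frac{1}{10471}\right) - \frac{44453}{34456} = \left(-4 + 50562 + 36252\right) \left(- \frac{1}{10471}\right) - \frac{44453}{34456} = 86810 \left(- \frac{1}{10471}\right) - \frac{44453}{34456} = - \frac{86810}{10471} - \frac{44453}{34456} = - \frac{3456592723}{360788776}$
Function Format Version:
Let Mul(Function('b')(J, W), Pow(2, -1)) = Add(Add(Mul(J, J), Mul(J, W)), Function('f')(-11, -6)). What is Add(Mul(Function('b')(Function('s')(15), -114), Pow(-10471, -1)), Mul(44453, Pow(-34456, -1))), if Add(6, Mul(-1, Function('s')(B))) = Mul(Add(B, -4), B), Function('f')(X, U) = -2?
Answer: Rational(-3456592723, 360788776) ≈ -9.5807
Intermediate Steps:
Function('s')(B) = Add(6, Mul(-1, B, Add(-4, B))) (Function('s')(B) = Add(6, Mul(-1, Mul(Add(B, -4), B))) = Add(6, Mul(-1, Mul(Add(-4, B), B))) = Add(6, Mul(-1, Mul(B, Add(-4, B)))) = Add(6, Mul(-1, B, Add(-4, B))))
Function('b')(J, W) = Add(-4, Mul(2, Pow(J, 2)), Mul(2, J, W)) (Function('b')(J, W) = Mul(2, Add(Add(Mul(J, J), Mul(J, W)), -2)) = Mul(2, Add(Add(Pow(J, 2), Mul(J, W)), -2)) = Mul(2, Add(-2, Pow(J, 2), Mul(J, W))) = Add(-4, Mul(2, Pow(J, 2)), Mul(2, J, W)))
Add(Mul(Function('b')(Function('s')(15), -114), Pow(-10471, -1)), Mul(44453, Pow(-34456, -1))) = Add(Mul(Add(-4, Mul(2, Pow(Add(6, Mul(-1, Pow(15, 2)), Mul(4, 15)), 2)), Mul(2, Add(6, Mul(-1, Pow(15, 2)), Mul(4, 15)), -114)), Pow(-10471, -1)), Mul(44453, Pow(-34456, -1))) = Add(Mul(Add(-4, Mul(2, Pow(Add(6, Mul(-1, 225), 60), 2)), Mul(2, Add(6, Mul(-1, 225), 60), -114)), Rational(-1, 10471)), Mul(44453, Rational(-1, 34456))) = Add(Mul(Add(-4, Mul(2, Pow(Add(6, -225, 60), 2)), Mul(2, Add(6, -225, 60), -114)), Rational(-1, 10471)), Rational(-44453, 34456)) = Add(Mul(Add(-4, Mul(2, Pow(-159, 2)), Mul(2, -159, -114)), Rational(-1, 10471)), Rational(-44453, 34456)) = Add(Mul(Add(-4, Mul(2, 25281), 36252), Rational(-1, 10471)), Rational(-44453, 34456)) = Add(Mul(Add(-4, 50562, 36252), Rational(-1, 10471)), Rational(-44453, 34456)) = Add(Mul(86810, Rational(-1, 10471)), Rational(-44453, 34456)) = Add(Rational(-86810, 10471), Rational(-44453, 34456)) = Rational(-3456592723, 360788776)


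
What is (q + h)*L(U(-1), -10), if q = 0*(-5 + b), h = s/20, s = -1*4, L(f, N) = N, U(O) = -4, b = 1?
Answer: 2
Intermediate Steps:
s = -4
h = -1/5 (h = -4/20 = -4*1/20 = -1/5 ≈ -0.20000)
q = 0 (q = 0*(-5 + 1) = 0*(-4) = 0)
(q + h)*L(U(-1), -10) = (0 - 1/5)*(-10) = -1/5*(-10) = 2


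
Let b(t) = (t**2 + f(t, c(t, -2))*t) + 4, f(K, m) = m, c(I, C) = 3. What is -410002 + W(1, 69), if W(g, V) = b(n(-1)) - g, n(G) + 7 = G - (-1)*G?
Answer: -409945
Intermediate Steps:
n(G) = -7 + 2*G (n(G) = -7 + (G - (-1)*G) = -7 + (G + G) = -7 + 2*G)
b(t) = 4 + t**2 + 3*t (b(t) = (t**2 + 3*t) + 4 = 4 + t**2 + 3*t)
W(g, V) = 58 - g (W(g, V) = (4 + (-7 + 2*(-1))**2 + 3*(-7 + 2*(-1))) - g = (4 + (-7 - 2)**2 + 3*(-7 - 2)) - g = (4 + (-9)**2 + 3*(-9)) - g = (4 + 81 - 27) - g = 58 - g)
-410002 + W(1, 69) = -410002 + (58 - 1*1) = -410002 + (58 - 1) = -410002 + 57 = -409945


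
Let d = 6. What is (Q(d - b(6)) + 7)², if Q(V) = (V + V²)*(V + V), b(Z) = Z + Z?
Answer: 124609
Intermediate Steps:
b(Z) = 2*Z
Q(V) = 2*V*(V + V²) (Q(V) = (V + V²)*(2*V) = 2*V*(V + V²))
(Q(d - b(6)) + 7)² = (2*(6 - 2*6)²*(1 + (6 - 2*6)) + 7)² = (2*(6 - 1*12)²*(1 + (6 - 1*12)) + 7)² = (2*(6 - 12)²*(1 + (6 - 12)) + 7)² = (2*(-6)²*(1 - 6) + 7)² = (2*36*(-5) + 7)² = (-360 + 7)² = (-353)² = 124609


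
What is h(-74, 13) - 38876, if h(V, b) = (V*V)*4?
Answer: -16972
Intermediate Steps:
h(V, b) = 4*V**2 (h(V, b) = V**2*4 = 4*V**2)
h(-74, 13) - 38876 = 4*(-74)**2 - 38876 = 4*5476 - 38876 = 21904 - 38876 = -16972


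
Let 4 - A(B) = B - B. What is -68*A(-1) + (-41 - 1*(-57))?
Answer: -256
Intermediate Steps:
A(B) = 4 (A(B) = 4 - (B - B) = 4 - 1*0 = 4 + 0 = 4)
-68*A(-1) + (-41 - 1*(-57)) = -68*4 + (-41 - 1*(-57)) = -272 + (-41 + 57) = -272 + 16 = -256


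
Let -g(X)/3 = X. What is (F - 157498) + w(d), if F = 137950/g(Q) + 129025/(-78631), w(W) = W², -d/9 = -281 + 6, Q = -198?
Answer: 139381484111489/23353407 ≈ 5.9684e+6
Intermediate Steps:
d = 2475 (d = -9*(-281 + 6) = -9*(-275) = 2475)
g(X) = -3*X
F = 5385252800/23353407 (F = 137950/((-3*(-198))) + 129025/(-78631) = 137950/594 + 129025*(-1/78631) = 137950*(1/594) - 129025/78631 = 68975/297 - 129025/78631 = 5385252800/23353407 ≈ 230.60)
(F - 157498) + w(d) = (5385252800/23353407 - 157498) + 2475² = -3672729642886/23353407 + 6125625 = 139381484111489/23353407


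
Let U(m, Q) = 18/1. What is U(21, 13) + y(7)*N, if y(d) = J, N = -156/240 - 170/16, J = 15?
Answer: -1209/8 ≈ -151.13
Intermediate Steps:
U(m, Q) = 18 (U(m, Q) = 18*1 = 18)
N = -451/40 (N = -156*1/240 - 170*1/16 = -13/20 - 85/8 = -451/40 ≈ -11.275)
y(d) = 15
U(21, 13) + y(7)*N = 18 + 15*(-451/40) = 18 - 1353/8 = -1209/8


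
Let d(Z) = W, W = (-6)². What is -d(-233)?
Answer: -36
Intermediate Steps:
W = 36
d(Z) = 36
-d(-233) = -1*36 = -36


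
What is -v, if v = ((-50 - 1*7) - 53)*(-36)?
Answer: -3960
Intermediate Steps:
v = 3960 (v = ((-50 - 7) - 53)*(-36) = (-57 - 53)*(-36) = -110*(-36) = 3960)
-v = -1*3960 = -3960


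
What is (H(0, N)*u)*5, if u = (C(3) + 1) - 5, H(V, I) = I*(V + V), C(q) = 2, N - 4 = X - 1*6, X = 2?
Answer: 0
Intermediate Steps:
N = 0 (N = 4 + (2 - 1*6) = 4 + (2 - 6) = 4 - 4 = 0)
H(V, I) = 2*I*V (H(V, I) = I*(2*V) = 2*I*V)
u = -2 (u = (2 + 1) - 5 = 3 - 5 = -2)
(H(0, N)*u)*5 = ((2*0*0)*(-2))*5 = (0*(-2))*5 = 0*5 = 0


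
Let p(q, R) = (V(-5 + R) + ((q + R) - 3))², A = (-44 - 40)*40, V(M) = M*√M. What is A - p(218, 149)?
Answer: -4379824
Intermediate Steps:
V(M) = M^(3/2)
A = -3360 (A = -84*40 = -3360)
p(q, R) = (-3 + R + q + (-5 + R)^(3/2))² (p(q, R) = ((-5 + R)^(3/2) + ((q + R) - 3))² = ((-5 + R)^(3/2) + ((R + q) - 3))² = ((-5 + R)^(3/2) + (-3 + R + q))² = (-3 + R + q + (-5 + R)^(3/2))²)
A - p(218, 149) = -3360 - (-3 + 149 + 218 + (-5 + 149)^(3/2))² = -3360 - (-3 + 149 + 218 + 144^(3/2))² = -3360 - (-3 + 149 + 218 + 1728)² = -3360 - 1*2092² = -3360 - 1*4376464 = -3360 - 4376464 = -4379824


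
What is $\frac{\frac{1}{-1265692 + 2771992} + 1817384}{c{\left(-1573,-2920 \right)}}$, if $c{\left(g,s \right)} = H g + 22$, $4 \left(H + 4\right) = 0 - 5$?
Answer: $\frac{248865956291}{1133867325} \approx 219.48$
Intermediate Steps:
$H = - \frac{21}{4}$ ($H = -4 + \frac{0 - 5}{4} = -4 + \frac{1}{4} \left(-5\right) = -4 - \frac{5}{4} = - \frac{21}{4} \approx -5.25$)
$c{\left(g,s \right)} = 22 - \frac{21 g}{4}$ ($c{\left(g,s \right)} = - \frac{21 g}{4} + 22 = 22 - \frac{21 g}{4}$)
$\frac{\frac{1}{-1265692 + 2771992} + 1817384}{c{\left(-1573,-2920 \right)}} = \frac{\frac{1}{-1265692 + 2771992} + 1817384}{22 - - \frac{33033}{4}} = \frac{\frac{1}{1506300} + 1817384}{22 + \frac{33033}{4}} = \frac{\frac{1}{1506300} + 1817384}{\frac{33121}{4}} = \frac{2737525519201}{1506300} \cdot \frac{4}{33121} = \frac{248865956291}{1133867325}$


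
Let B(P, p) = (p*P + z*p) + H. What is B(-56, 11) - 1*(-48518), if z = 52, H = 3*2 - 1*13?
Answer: 48467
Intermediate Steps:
H = -7 (H = 6 - 13 = -7)
B(P, p) = -7 + 52*p + P*p (B(P, p) = (p*P + 52*p) - 7 = (P*p + 52*p) - 7 = (52*p + P*p) - 7 = -7 + 52*p + P*p)
B(-56, 11) - 1*(-48518) = (-7 + 52*11 - 56*11) - 1*(-48518) = (-7 + 572 - 616) + 48518 = -51 + 48518 = 48467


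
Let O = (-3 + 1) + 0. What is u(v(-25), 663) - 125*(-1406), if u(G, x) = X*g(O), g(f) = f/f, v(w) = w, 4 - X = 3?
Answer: 175751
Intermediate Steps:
X = 1 (X = 4 - 1*3 = 4 - 3 = 1)
O = -2 (O = -2 + 0 = -2)
g(f) = 1
u(G, x) = 1 (u(G, x) = 1*1 = 1)
u(v(-25), 663) - 125*(-1406) = 1 - 125*(-1406) = 1 + 175750 = 175751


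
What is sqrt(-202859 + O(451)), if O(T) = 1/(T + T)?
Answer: I*sqrt(165046892934)/902 ≈ 450.4*I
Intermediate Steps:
O(T) = 1/(2*T)
sqrt(-202859 + O(451)) = sqrt(-202859 + (1/2)/451) = sqrt(-202859 + (1/2)*(1/451)) = sqrt(-202859 + 1/902) = sqrt(-182978817/902) = I*sqrt(165046892934)/902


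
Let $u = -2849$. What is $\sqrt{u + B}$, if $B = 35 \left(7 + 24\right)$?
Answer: $42 i \approx 42.0 i$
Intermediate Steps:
$B = 1085$ ($B = 35 \cdot 31 = 1085$)
$\sqrt{u + B} = \sqrt{-2849 + 1085} = \sqrt{-1764} = 42 i$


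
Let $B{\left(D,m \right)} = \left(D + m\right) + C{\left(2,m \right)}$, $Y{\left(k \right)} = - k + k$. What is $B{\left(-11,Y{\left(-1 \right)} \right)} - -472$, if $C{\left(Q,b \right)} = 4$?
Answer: $465$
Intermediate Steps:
$Y{\left(k \right)} = 0$
$B{\left(D,m \right)} = 4 + D + m$ ($B{\left(D,m \right)} = \left(D + m\right) + 4 = 4 + D + m$)
$B{\left(-11,Y{\left(-1 \right)} \right)} - -472 = \left(4 - 11 + 0\right) - -472 = -7 + 472 = 465$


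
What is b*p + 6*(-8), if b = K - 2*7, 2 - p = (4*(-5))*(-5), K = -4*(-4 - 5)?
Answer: -2204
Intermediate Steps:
K = 36 (K = -4*(-9) = 36)
p = -98 (p = 2 - 4*(-5)*(-5) = 2 - (-20)*(-5) = 2 - 1*100 = 2 - 100 = -98)
b = 22 (b = 36 - 2*7 = 36 - 14 = 22)
b*p + 6*(-8) = 22*(-98) + 6*(-8) = -2156 - 48 = -2204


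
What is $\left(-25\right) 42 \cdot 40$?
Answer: $-42000$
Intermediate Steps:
$\left(-25\right) 42 \cdot 40 = \left(-1050\right) 40 = -42000$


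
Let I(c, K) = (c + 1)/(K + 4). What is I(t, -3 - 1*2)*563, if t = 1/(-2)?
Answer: -563/2 ≈ -281.50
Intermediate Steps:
t = -½ (t = 1*(-½) = -½ ≈ -0.50000)
I(c, K) = (1 + c)/(4 + K)
I(t, -3 - 1*2)*563 = ((1 - ½)/(4 + (-3 - 1*2)))*563 = ((½)/(4 + (-3 - 2)))*563 = ((½)/(4 - 5))*563 = ((½)/(-1))*563 = -1*½*563 = -½*563 = -563/2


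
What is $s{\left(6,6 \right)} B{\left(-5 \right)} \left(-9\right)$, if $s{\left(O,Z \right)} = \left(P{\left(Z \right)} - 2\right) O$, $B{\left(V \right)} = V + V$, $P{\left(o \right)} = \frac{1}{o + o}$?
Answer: $-1035$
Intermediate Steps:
$P{\left(o \right)} = \frac{1}{2 o}$
$B{\left(V \right)} = 2 V$
$s{\left(O,Z \right)} = O \left(-2 + \frac{1}{2 Z}\right)$ ($s{\left(O,Z \right)} = \left(\frac{1}{2 Z} - 2\right) O = \left(-2 + \frac{1}{2 Z}\right) O = O \left(-2 + \frac{1}{2 Z}\right)$)
$s{\left(6,6 \right)} B{\left(-5 \right)} \left(-9\right) = \left(\left(-2\right) 6 + \frac{1}{2} \cdot 6 \cdot \frac{1}{6}\right) 2 \left(-5\right) \left(-9\right) = \left(-12 + \frac{1}{2} \cdot 6 \cdot \frac{1}{6}\right) \left(-10\right) \left(-9\right) = \left(-12 + \frac{1}{2}\right) \left(-10\right) \left(-9\right) = \left(- \frac{23}{2}\right) \left(-10\right) \left(-9\right) = 115 \left(-9\right) = -1035$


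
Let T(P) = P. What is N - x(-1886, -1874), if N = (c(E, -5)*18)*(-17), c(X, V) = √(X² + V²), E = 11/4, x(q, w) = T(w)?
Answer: 1874 - 153*√521/2 ≈ 127.85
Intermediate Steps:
x(q, w) = w
E = 11/4 (E = 11*(¼) = 11/4 ≈ 2.7500)
c(X, V) = √(V² + X²)
N = -153*√521/2 (N = (√((-5)² + (11/4)²)*18)*(-17) = (√(25 + 121/16)*18)*(-17) = (√(521/16)*18)*(-17) = ((√521/4)*18)*(-17) = (9*√521/2)*(-17) = -153*√521/2 ≈ -1746.1)
N - x(-1886, -1874) = -153*√521/2 - 1*(-1874) = -153*√521/2 + 1874 = 1874 - 153*√521/2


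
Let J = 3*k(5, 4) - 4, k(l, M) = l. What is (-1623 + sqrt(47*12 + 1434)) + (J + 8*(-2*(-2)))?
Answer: -1580 + 3*sqrt(222) ≈ -1535.3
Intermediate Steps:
J = 11 (J = 3*5 - 4 = 15 - 4 = 11)
(-1623 + sqrt(47*12 + 1434)) + (J + 8*(-2*(-2))) = (-1623 + sqrt(47*12 + 1434)) + (11 + 8*(-2*(-2))) = (-1623 + sqrt(564 + 1434)) + (11 + 8*4) = (-1623 + sqrt(1998)) + (11 + 32) = (-1623 + 3*sqrt(222)) + 43 = -1580 + 3*sqrt(222)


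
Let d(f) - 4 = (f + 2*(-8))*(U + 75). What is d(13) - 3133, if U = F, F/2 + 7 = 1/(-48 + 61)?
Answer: -43062/13 ≈ -3312.5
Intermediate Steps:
F = -180/13 (F = -14 + 2/(-48 + 61) = -14 + 2/13 = -180/13 ≈ -13.846)
U = -180/13 ≈ -13.846
d(f) = -12668/13 + 795*f/13 (d(f) = 4 + (f + 2*(-8))*(-180/13 + 75) = 4 + (f - 16)*(795/13) = 4 + (-16 + f)*(795/13) = 4 + (-12720/13 + 795*f/13) = -12668/13 + 795*f/13)
d(13) - 3133 = (-12668/13 + (795/13)*13) - 3133 = (-12668/13 + 795) - 3133 = -2333/13 - 3133 = -43062/13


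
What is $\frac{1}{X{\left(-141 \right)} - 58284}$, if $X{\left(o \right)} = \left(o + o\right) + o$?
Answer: $- \frac{1}{58707} \approx -1.7034 \cdot 10^{-5}$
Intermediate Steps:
$X{\left(o \right)} = 3 o$ ($X{\left(o \right)} = 2 o + o = 3 o$)
$\frac{1}{X{\left(-141 \right)} - 58284} = \frac{1}{3 \left(-141\right) - 58284} = \frac{1}{-423 - 58284} = \frac{1}{-58707} = - \frac{1}{58707}$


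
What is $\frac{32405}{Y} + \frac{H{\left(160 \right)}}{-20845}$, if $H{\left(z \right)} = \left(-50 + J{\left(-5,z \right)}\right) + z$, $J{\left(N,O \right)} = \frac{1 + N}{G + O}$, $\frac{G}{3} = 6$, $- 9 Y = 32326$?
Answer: $- \frac{541377669113}{59971356830} \approx -9.0273$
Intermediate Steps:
$Y = - \frac{32326}{9}$ ($Y = \left(- \frac{1}{9}\right) 32326 = - \frac{32326}{9} \approx -3591.8$)
$G = 18$ ($G = 3 \cdot 6 = 18$)
$J{\left(N,O \right)} = \frac{1 + N}{18 + O}$
$H{\left(z \right)} = -50 + z - \frac{4}{18 + z}$ ($H{\left(z \right)} = \left(-50 + \frac{1 - 5}{18 + z}\right) + z = \left(-50 + \frac{1}{18 + z} \left(-4\right)\right) + z = \left(-50 - \frac{4}{18 + z}\right) + z = -50 + z - \frac{4}{18 + z}$)
$\frac{32405}{Y} + \frac{H{\left(160 \right)}}{-20845} = \frac{32405}{- \frac{32326}{9}} + \frac{\frac{1}{18 + 160} \left(-4 + \left(-50 + 160\right) \left(18 + 160\right)\right)}{-20845} = 32405 \left(- \frac{9}{32326}\right) + \frac{-4 + 110 \cdot 178}{178} \left(- \frac{1}{20845}\right) = - \frac{291645}{32326} + \frac{-4 + 19580}{178} \left(- \frac{1}{20845}\right) = - \frac{291645}{32326} + \frac{1}{178} \cdot 19576 \left(- \frac{1}{20845}\right) = - \frac{291645}{32326} + \frac{9788}{89} \left(- \frac{1}{20845}\right) = - \frac{291645}{32326} - \frac{9788}{1855205} = - \frac{541377669113}{59971356830}$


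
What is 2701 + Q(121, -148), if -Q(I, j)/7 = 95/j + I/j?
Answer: 100315/37 ≈ 2711.2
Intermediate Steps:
Q(I, j) = -665/j - 7*I/j (Q(I, j) = -7*(95/j + I/j) = -665/j - 7*I/j)
2701 + Q(121, -148) = 2701 + 7*(-95 - 1*121)/(-148) = 2701 + 7*(-1/148)*(-95 - 121) = 2701 + 7*(-1/148)*(-216) = 2701 + 378/37 = 100315/37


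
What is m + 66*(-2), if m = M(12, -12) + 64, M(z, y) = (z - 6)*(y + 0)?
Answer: -140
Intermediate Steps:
M(z, y) = y*(-6 + z) (M(z, y) = (-6 + z)*y = y*(-6 + z))
m = -8 (m = -12*(-6 + 12) + 64 = -12*6 + 64 = -72 + 64 = -8)
m + 66*(-2) = -8 + 66*(-2) = -8 - 132 = -140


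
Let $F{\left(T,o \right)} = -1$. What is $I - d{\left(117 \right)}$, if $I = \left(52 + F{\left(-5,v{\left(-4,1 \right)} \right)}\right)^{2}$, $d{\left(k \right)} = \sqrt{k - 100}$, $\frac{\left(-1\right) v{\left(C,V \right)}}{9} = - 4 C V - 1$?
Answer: $2601 - \sqrt{17} \approx 2596.9$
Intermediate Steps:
$v{\left(C,V \right)} = 9 + 36 C V$ ($v{\left(C,V \right)} = - 9 \left(- 4 C V - 1\right) = - 9 \left(-1 - 4 C V\right) = 9 + 36 C V$)
$d{\left(k \right)} = \sqrt{-100 + k}$
$I = 2601$ ($I = \left(52 - 1\right)^{2} = 51^{2} = 2601$)
$I - d{\left(117 \right)} = 2601 - \sqrt{-100 + 117} = 2601 - \sqrt{17}$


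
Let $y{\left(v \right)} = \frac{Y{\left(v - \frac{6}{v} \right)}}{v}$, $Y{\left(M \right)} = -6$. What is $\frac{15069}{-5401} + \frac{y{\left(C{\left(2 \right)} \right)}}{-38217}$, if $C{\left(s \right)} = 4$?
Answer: $- \frac{383922581}{137606678} \approx -2.79$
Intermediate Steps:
$y{\left(v \right)} = - \frac{6}{v}$
$\frac{15069}{-5401} + \frac{y{\left(C{\left(2 \right)} \right)}}{-38217} = \frac{15069}{-5401} + \frac{\left(-6\right) \frac{1}{4}}{-38217} = 15069 \left(- \frac{1}{5401}\right) + \left(-6\right) \frac{1}{4} \left(- \frac{1}{38217}\right) = - \frac{15069}{5401} - - \frac{1}{25478} = - \frac{15069}{5401} + \frac{1}{25478} = - \frac{383922581}{137606678}$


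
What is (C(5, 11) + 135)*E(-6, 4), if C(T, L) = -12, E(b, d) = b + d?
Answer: -246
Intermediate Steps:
(C(5, 11) + 135)*E(-6, 4) = (-12 + 135)*(-6 + 4) = 123*(-2) = -246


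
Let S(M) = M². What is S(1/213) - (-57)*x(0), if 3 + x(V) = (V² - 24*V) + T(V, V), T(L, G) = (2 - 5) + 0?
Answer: -15516197/45369 ≈ -342.00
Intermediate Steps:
T(L, G) = -3 (T(L, G) = -3 + 0 = -3)
x(V) = -6 + V² - 24*V (x(V) = -3 + ((V² - 24*V) - 3) = -3 + (-3 + V² - 24*V) = -6 + V² - 24*V)
S(1/213) - (-57)*x(0) = (1/213)² - (-57)*(-6 + 0² - 24*0) = (1/213)² - (-57)*(-6 + 0 + 0) = 1/45369 - (-57)*(-6) = 1/45369 - 1*342 = 1/45369 - 342 = -15516197/45369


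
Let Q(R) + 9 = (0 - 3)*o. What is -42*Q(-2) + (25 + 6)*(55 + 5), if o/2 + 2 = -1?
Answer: 1482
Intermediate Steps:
o = -6 (o = -4 + 2*(-1) = -4 - 2 = -6)
Q(R) = 9 (Q(R) = -9 + (0 - 3)*(-6) = -9 - 3*(-6) = -9 + 18 = 9)
-42*Q(-2) + (25 + 6)*(55 + 5) = -42*9 + (25 + 6)*(55 + 5) = -378 + 31*60 = -378 + 1860 = 1482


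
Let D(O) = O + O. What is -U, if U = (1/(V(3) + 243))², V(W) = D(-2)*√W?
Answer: -19699/1160372667 - 216*√3/386790889 ≈ -1.7944e-5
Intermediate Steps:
D(O) = 2*O
V(W) = -4*√W (V(W) = (2*(-2))*√W = -4*√W)
U = (243 - 4*√3)⁻² (U = (1/(-4*√3 + 243))² = (1/(243 - 4*√3))² = (243 - 4*√3)⁻² ≈ 1.7944e-5)
-U = -1/(243 - 4*√3)²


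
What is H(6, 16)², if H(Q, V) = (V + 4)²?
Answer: 160000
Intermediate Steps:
H(Q, V) = (4 + V)²
H(6, 16)² = ((4 + 16)²)² = (20²)² = 400² = 160000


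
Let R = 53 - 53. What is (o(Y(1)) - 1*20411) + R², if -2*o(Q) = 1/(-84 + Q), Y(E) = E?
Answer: -3388225/166 ≈ -20411.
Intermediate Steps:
o(Q) = -1/(2*(-84 + Q))
R = 0
(o(Y(1)) - 1*20411) + R² = (-1/(-168 + 2*1) - 1*20411) + 0² = (-1/(-168 + 2) - 20411) + 0 = (-1/(-166) - 20411) + 0 = (-1*(-1/166) - 20411) + 0 = (1/166 - 20411) + 0 = -3388225/166 + 0 = -3388225/166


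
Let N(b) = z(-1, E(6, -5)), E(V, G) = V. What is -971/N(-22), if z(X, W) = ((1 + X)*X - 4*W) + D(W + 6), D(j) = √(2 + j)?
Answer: 11652/281 + 971*√14/562 ≈ 47.931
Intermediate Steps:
z(X, W) = √(8 + W) - 4*W + X*(1 + X) (z(X, W) = ((1 + X)*X - 4*W) + √(2 + (W + 6)) = (X*(1 + X) - 4*W) + √(2 + (6 + W)) = (-4*W + X*(1 + X)) + √(8 + W) = √(8 + W) - 4*W + X*(1 + X))
N(b) = -24 + √14 (N(b) = -1 + (-1)² + √(8 + 6) - 4*6 = -1 + 1 + √14 - 24 = -24 + √14)
-971/N(-22) = -971/(-24 + √14)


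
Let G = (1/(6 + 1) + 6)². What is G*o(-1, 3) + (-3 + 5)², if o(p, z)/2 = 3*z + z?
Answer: 44572/49 ≈ 909.63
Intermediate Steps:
o(p, z) = 8*z (o(p, z) = 2*(3*z + z) = 2*(4*z) = 8*z)
G = 1849/49 (G = (1/7 + 6)² = (⅐ + 6)² = (43/7)² = 1849/49 ≈ 37.735)
G*o(-1, 3) + (-3 + 5)² = 1849*(8*3)/49 + (-3 + 5)² = (1849/49)*24 + 2² = 44376/49 + 4 = 44572/49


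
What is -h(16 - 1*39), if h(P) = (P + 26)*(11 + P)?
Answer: 36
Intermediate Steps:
h(P) = (11 + P)*(26 + P) (h(P) = (26 + P)*(11 + P) = (11 + P)*(26 + P))
-h(16 - 1*39) = -(286 + (16 - 1*39)**2 + 37*(16 - 1*39)) = -(286 + (16 - 39)**2 + 37*(16 - 39)) = -(286 + (-23)**2 + 37*(-23)) = -(286 + 529 - 851) = -1*(-36) = 36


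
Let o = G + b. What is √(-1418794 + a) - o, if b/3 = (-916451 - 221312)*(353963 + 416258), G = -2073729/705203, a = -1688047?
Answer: 1853969425478693136/705203 + I*√3106841 ≈ 2.629e+12 + 1762.6*I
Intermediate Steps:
G = -2073729/705203 (G = -2073729*1/705203 = -2073729/705203 ≈ -2.9406)
b = -2628986866869 (b = 3*((-916451 - 221312)*(353963 + 416258)) = 3*(-1137763*770221) = 3*(-876328955623) = -2628986866869)
o = -1853969425478693136/705203 (o = -2073729/705203 - 2628986866869 = -1853969425478693136/705203 ≈ -2.6290e+12)
√(-1418794 + a) - o = √(-1418794 - 1688047) - 1*(-1853969425478693136/705203) = √(-3106841) + 1853969425478693136/705203 = I*√3106841 + 1853969425478693136/705203 = 1853969425478693136/705203 + I*√3106841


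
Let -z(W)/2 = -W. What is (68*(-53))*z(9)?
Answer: -64872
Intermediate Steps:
z(W) = 2*W (z(W) = -(-2)*W = 2*W)
(68*(-53))*z(9) = (68*(-53))*(2*9) = -3604*18 = -64872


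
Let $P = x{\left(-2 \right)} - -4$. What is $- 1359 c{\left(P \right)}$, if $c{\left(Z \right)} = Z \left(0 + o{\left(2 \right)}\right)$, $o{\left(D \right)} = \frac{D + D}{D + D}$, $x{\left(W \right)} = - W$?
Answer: $-8154$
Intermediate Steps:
$o{\left(D \right)} = 1$ ($o{\left(D \right)} = \frac{2 D}{2 D} = 2 D \frac{1}{2 D} = 1$)
$P = 6$ ($P = \left(-1\right) \left(-2\right) - -4 = 2 + 4 = 6$)
$c{\left(Z \right)} = Z$ ($c{\left(Z \right)} = Z \left(0 + 1\right) = Z 1 = Z$)
$- 1359 c{\left(P \right)} = \left(-1359\right) 6 = -8154$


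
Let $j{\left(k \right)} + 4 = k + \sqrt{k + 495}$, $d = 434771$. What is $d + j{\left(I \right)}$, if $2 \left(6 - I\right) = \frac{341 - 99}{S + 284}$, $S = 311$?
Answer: $\frac{258689814}{595} + \frac{\sqrt{177294530}}{595} \approx 4.348 \cdot 10^{5}$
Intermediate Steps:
$I = \frac{3449}{595}$ ($I = 6 - \frac{\left(341 - 99\right) \frac{1}{311 + 284}}{2} = 6 - \frac{242 \cdot \frac{1}{595}}{2} = 6 - \frac{121}{595} = \frac{3449}{595} \approx 5.7966$)
$j{\left(k \right)} = -4 + k + \sqrt{495 + k}$ ($j{\left(k \right)} = -4 + \left(k + \sqrt{k + 495}\right) = -4 + \left(k + \sqrt{495 + k}\right) = -4 + k + \sqrt{495 + k}$)
$d + j{\left(I \right)} = 434771 + \left(-4 + \frac{3449}{595} + \sqrt{495 + \frac{3449}{595}}\right) = 434771 + \left(-4 + \frac{3449}{595} + \sqrt{\frac{297974}{595}}\right) = 434771 + \left(-4 + \frac{3449}{595} + \frac{\sqrt{177294530}}{595}\right) = 434771 + \left(\frac{1069}{595} + \frac{\sqrt{177294530}}{595}\right) = \frac{258689814}{595} + \frac{\sqrt{177294530}}{595}$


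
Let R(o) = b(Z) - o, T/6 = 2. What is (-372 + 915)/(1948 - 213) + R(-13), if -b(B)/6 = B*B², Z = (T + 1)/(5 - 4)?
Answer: -22847672/1735 ≈ -13169.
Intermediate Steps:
T = 12 (T = 6*2 = 12)
Z = 13 (Z = (12 + 1)/(5 - 4) = 13/1 = 13*1 = 13)
b(B) = -6*B³ (b(B) = -6*B*B² = -6*B³)
R(o) = -13182 - o (R(o) = -6*13³ - o = -6*2197 - o = -13182 - o)
(-372 + 915)/(1948 - 213) + R(-13) = (-372 + 915)/(1948 - 213) + (-13182 - 1*(-13)) = 543/1735 + (-13182 + 13) = 543*(1/1735) - 13169 = 543/1735 - 13169 = -22847672/1735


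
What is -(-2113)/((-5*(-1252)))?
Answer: 2113/6260 ≈ 0.33754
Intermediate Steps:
-(-2113)/((-5*(-1252))) = -(-2113)/6260 = -1*(-2113/6260) = 2113/6260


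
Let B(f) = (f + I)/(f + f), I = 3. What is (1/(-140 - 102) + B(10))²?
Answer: 2442969/5856400 ≈ 0.41715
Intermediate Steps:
B(f) = (3 + f)/(2*f) (B(f) = (f + 3)/(f + f) = (3 + f)/((2*f)) = (3 + f)*(1/(2*f)) = (3 + f)/(2*f))
(1/(-140 - 102) + B(10))² = (1/(-140 - 102) + (½)*(3 + 10)/10)² = (1/(-242) + (½)*(⅒)*13)² = (-1/242 + 13/20)² = (1563/2420)² = 2442969/5856400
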